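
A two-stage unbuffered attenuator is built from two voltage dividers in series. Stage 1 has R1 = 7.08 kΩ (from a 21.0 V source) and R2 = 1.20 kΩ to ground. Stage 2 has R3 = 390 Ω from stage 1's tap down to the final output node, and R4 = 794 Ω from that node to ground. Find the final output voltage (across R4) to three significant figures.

Stage 2 presents R3+R4 = 1184 Ω as a load on stage 1's tap.
Stage 1's lower leg becomes R2‖(R3+R4) = 596.0 Ω, so V_mid = 21.0 × 596.0/7676 = 1.630 V.
Stage 2 is itself unloaded: V_out = V_mid × R4/(R3+R4) = 1.630 × 794/1184 = 1.09 V.

V_out ≈ 1.09 V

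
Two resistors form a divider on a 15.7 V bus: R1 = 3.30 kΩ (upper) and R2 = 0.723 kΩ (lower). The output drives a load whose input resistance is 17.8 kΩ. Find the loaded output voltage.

The load sits in parallel with R2: R2‖R_L = (723 × 17800) / (723 + 17800) = 694.8 Ω.
V_out = 15.7 × 694.8 / (3300 + 694.8) = 15.7 × 694.8/3995 = 2.73 V.
(Unloaded it would have been 2.82 V.)

V_out ≈ 2.73 V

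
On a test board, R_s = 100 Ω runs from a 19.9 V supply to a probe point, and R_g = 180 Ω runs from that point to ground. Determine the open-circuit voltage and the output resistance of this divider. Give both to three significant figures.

V_th = 12.8 V, R_th = 64.3 Ω

V_th is the open-circuit tap voltage: 19.9 × 180/(100 + 180) = 12.8 V.
With the supply zeroed, R_s and R_g appear in parallel from the tap: R_th = R_s‖R_g = (100 × 180)/280.0 = 64.3 Ω.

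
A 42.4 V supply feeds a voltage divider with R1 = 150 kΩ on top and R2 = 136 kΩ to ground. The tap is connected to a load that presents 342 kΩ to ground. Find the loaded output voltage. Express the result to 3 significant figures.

The load sits in parallel with R2: R2‖R_L = (136 × 342) / (136 + 342) = 97.31 kΩ.
V_out = 42.4 × 97.31 / (150 + 97.31) = 42.4 × 97.31/247.3 = 16.7 V.
(Unloaded it would have been 20.2 V.)

V_out ≈ 16.7 V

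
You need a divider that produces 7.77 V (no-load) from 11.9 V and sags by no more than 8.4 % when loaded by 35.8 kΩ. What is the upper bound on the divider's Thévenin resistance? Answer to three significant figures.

R_th ≤ 3.28 kΩ

Loading drop = R_th/(R_th + R_L) ≤ 0.0840, so R_th ≤ R_L · ε/(1−ε) = 35.8 kΩ × 0.0840/0.9160 = 3.28 kΩ.
(Any R1, R2 with R2/(R1+R2) = 0.653 and R1‖R2 ≤ 3.28 kΩ will meet the spec.)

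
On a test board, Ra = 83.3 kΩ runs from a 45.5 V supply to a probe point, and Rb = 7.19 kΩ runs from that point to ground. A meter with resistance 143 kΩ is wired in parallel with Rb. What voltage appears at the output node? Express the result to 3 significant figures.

The load sits in parallel with Rb: Rb‖R_L = (7.19 × 143) / (7.19 + 143) = 6.846 kΩ.
V_out = 45.5 × 6.846 / (83.3 + 6.846) = 45.5 × 6.846/90.15 = 3.46 V.

V_out ≈ 3.46 V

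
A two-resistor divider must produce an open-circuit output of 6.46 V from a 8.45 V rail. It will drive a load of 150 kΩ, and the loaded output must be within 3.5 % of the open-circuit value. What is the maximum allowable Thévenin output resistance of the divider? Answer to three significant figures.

R_th ≤ 5.44 kΩ

Loading drop = R_th/(R_th + R_L) ≤ 0.0350, so R_th ≤ R_L · ε/(1−ε) = 150 kΩ × 0.0350/0.9650 = 5.44 kΩ.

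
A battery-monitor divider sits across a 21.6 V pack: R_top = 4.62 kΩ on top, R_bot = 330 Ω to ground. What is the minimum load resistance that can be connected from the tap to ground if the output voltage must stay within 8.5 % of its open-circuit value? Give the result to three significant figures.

R_L(min) ≈ 3.32 kΩ

Output resistance R_th = R_top‖R_bot = (4620 × 330)/4950 = 308.0 Ω.
The fractional drop is R_th/(R_th + R_L); requiring this ≤ 0.0850 gives R_L ≥ R_th(1/0.0850 − 1) = 308.0 × 10.76 = 3.32 kΩ.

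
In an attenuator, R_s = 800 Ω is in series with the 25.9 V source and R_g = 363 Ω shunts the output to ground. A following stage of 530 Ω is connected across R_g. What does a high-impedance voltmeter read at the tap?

The load sits in parallel with R_g: R_g‖R_L = (363 × 530) / (363 + 530) = 215.4 Ω.
V_out = 25.9 × 215.4 / (800 + 215.4) = 25.9 × 215.4/1015 = 5.50 V.
(Unloaded it would have been 8.08 V.)

V_out ≈ 5.50 V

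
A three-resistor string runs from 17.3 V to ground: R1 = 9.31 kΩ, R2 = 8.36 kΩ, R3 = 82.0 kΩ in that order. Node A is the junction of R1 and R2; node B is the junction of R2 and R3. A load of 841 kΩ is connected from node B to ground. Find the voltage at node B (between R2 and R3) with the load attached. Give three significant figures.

V ≈ 14.0 V

At node B, R3 is in parallel with the load: R3‖R_L = 74.72 kΩ.
Below node A the resistance is R2 + (R3‖R_L) = 83.08 kΩ, so V_A = 17.3 × 83.08/92.39 = 15.56 V.
Then V_B = V_A × (R3‖R_L)/(R2 + R3‖R_L) = 15.56 × 74.72/83.08 = 14.0 V.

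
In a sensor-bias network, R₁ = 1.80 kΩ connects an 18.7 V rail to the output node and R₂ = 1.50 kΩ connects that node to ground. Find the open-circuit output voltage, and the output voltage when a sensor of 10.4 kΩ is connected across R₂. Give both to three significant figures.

Unloaded: 8.50 V; loaded: 7.88 V

Open-circuit: V = 18.7 × 1.50/(1.80 + 1.50) = 8.50 V.
With the load, R₂ becomes R₂‖R_L = 1.311 kΩ, so V = 18.7 × 1.311/3.111 = 7.88 V.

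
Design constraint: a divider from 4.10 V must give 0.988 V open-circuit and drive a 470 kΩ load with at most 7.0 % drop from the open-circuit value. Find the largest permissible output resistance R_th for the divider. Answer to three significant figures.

R_th ≤ 35.4 kΩ

Loading drop = R_th/(R_th + R_L) ≤ 0.0700, so R_th ≤ R_L · ε/(1−ε) = 470 kΩ × 0.0700/0.9300 = 35.4 kΩ.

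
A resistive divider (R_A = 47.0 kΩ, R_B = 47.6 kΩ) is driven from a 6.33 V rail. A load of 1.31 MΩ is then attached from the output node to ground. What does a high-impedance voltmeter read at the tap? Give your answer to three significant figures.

V_out ≈ 3.13 V

The load sits in parallel with R_B: R_B‖R_L = (47.6 × 1310) / (47.6 + 1310) = 45.93 kΩ.
V_out = 6.33 × 45.93 / (47.0 + 45.93) = 6.33 × 45.93/92.93 = 3.13 V.
(Unloaded it would have been 3.19 V.)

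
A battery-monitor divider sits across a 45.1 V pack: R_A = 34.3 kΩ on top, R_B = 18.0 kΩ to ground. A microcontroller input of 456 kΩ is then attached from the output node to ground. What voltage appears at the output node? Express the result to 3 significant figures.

The load sits in parallel with R_B: R_B‖R_L = (18.0 × 456) / (18.0 + 456) = 17.32 kΩ.
V_out = 45.1 × 17.32 / (34.3 + 17.32) = 45.1 × 17.32/51.62 = 15.1 V.
(Unloaded it would have been 15.5 V.)

V_out ≈ 15.1 V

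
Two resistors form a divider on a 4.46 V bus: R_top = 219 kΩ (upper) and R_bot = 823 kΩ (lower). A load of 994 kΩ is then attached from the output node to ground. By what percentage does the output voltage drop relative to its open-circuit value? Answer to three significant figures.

The divider's output (Thévenin) resistance is R_top‖R_bot = 173.0 kΩ.
Fractional drop under load = R_th/(R_th + R_L) = 173.0 / (173.0 + 994) = 0.1482.
So the output falls by 14.8 %.

14.8 %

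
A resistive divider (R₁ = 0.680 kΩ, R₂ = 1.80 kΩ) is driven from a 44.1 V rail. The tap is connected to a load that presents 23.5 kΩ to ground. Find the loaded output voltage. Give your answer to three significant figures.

V_out ≈ 31.3 V

The load sits in parallel with R₂: R₂‖R_L = (1800 × 23500) / (1800 + 23500) = 1672 Ω.
V_out = 44.1 × 1672 / (680 + 1672) = 44.1 × 1672/2352 = 31.3 V.
(Unloaded it would have been 32.0 V.)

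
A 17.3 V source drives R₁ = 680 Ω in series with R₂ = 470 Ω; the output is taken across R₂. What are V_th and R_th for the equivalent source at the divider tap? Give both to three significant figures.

V_th is the open-circuit tap voltage: 17.3 × 470/(680 + 470) = 7.07 V.
With the supply zeroed, R₁ and R₂ appear in parallel from the tap: R_th = R₁‖R₂ = (680 × 470)/1150 = 278 Ω.

V_th = 7.07 V, R_th = 278 Ω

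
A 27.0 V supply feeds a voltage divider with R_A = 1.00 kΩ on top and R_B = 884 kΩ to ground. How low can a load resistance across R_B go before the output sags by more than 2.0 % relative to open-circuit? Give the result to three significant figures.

Output resistance R_th = R_A‖R_B = (1000 × 884000)/885000 = 998.9 Ω.
The fractional drop is R_th/(R_th + R_L); requiring this ≤ 0.0200 gives R_L ≥ R_th(1/0.0200 − 1) = 998.9 × 49.00 = 48.9 kΩ.

R_L(min) ≈ 48.9 kΩ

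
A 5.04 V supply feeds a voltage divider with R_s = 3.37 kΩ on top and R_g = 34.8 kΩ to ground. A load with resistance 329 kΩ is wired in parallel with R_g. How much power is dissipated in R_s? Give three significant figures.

P ≈ 0.0705 mW

Total resistance from the source is R_s + (R_g‖R_L) = 34.84 kΩ, so I = 5.04/34.84 kΩ = 0.1447 mA.
P = I²·R_s = (0.1447 mA)² × 3.37 kΩ = 0.0705 mW.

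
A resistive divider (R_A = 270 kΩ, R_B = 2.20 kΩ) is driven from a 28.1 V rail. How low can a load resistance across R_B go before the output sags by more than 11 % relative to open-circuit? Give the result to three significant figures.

Output resistance R_th = R_A‖R_B = (270 × 2.20)/272.2 = 2.182 kΩ.
The fractional drop is R_th/(R_th + R_L); requiring this ≤ 0.110 gives R_L ≥ R_th(1/0.110 − 1) = 2.182 × 8.091 = 17.7 kΩ.

R_L(min) ≈ 17.7 kΩ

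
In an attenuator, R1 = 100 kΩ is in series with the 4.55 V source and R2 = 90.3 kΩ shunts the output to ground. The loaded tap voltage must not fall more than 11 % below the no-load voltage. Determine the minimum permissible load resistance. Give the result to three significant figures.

Output resistance R_th = R1‖R2 = (100 × 90.3)/190.3 = 47.45 kΩ.
The fractional drop is R_th/(R_th + R_L); requiring this ≤ 0.110 gives R_L ≥ R_th(1/0.110 − 1) = 47.45 × 8.091 = 384 kΩ.

R_L(min) ≈ 384 kΩ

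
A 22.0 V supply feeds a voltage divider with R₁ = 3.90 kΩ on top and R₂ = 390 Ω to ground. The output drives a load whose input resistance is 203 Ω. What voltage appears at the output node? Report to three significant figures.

The load sits in parallel with R₂: R₂‖R_L = (390 × 203) / (390 + 203) = 133.5 Ω.
V_out = 22.0 × 133.5 / (3900 + 133.5) = 22.0 × 133.5/4034 = 0.728 V.

V_out ≈ 0.728 V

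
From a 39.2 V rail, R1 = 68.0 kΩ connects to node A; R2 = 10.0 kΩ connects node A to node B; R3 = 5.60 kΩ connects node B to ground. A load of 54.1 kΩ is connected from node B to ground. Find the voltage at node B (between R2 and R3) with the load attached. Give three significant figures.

V ≈ 2.39 V

At node B, R3 is in parallel with the load: R3‖R_L = 5.075 kΩ.
Below node A the resistance is R2 + (R3‖R_L) = 15.07 kΩ, so V_A = 39.2 × 15.07/83.07 = 7.113 V.
Then V_B = V_A × (R3‖R_L)/(R2 + R3‖R_L) = 7.113 × 5.075/15.07 = 2.39 V.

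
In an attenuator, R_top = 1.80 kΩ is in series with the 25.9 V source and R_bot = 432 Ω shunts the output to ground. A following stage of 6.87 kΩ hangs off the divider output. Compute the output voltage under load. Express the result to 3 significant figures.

V_out ≈ 4.77 V

The load sits in parallel with R_bot: R_bot‖R_L = (432 × 6870) / (432 + 6870) = 406.4 Ω.
V_out = 25.9 × 406.4 / (1800 + 406.4) = 25.9 × 406.4/2206 = 4.77 V.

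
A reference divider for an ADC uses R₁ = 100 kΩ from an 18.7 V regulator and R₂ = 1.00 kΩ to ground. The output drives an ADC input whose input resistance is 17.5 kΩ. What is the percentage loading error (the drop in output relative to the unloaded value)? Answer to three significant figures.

The divider's output (Thévenin) resistance is R₁‖R₂ = 0.9901 kΩ.
Fractional drop under load = R_th/(R_th + R_L) = 0.9901 / (0.9901 + 17.5) = 0.05355.
So the output falls by 5.35 %.

5.35 %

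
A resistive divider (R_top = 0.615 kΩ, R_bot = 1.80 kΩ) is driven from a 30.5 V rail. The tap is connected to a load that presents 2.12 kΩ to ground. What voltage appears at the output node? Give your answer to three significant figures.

The load sits in parallel with R_bot: R_bot‖R_L = (1800 × 2120) / (1800 + 2120) = 973.5 Ω.
V_out = 30.5 × 973.5 / (615 + 973.5) = 30.5 × 973.5/1588 = 18.7 V.

V_out ≈ 18.7 V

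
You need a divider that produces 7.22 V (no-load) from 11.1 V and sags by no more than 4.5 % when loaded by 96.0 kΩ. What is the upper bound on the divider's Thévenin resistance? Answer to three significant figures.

Loading drop = R_th/(R_th + R_L) ≤ 0.0450, so R_th ≤ R_L · ε/(1−ε) = 96.0 kΩ × 0.0450/0.9550 = 4.52 kΩ.
(Any R1, R2 with R2/(R1+R2) = 0.650 and R1‖R2 ≤ 4.52 kΩ will meet the spec.)

R_th ≤ 4.52 kΩ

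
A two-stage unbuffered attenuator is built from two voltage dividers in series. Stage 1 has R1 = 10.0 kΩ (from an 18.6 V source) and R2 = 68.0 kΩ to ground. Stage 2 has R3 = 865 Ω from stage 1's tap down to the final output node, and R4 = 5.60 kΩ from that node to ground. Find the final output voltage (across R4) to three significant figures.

Stage 2 presents R3+R4 = 6465 Ω as a load on stage 1's tap.
Stage 1's lower leg becomes R2‖(R3+R4) = 5904 Ω, so V_mid = 18.6 × 5904/15900 = 6.905 V.
Stage 2 is itself unloaded: V_out = V_mid × R4/(R3+R4) = 6.905 × 5600/6465 = 5.98 V.

V_out ≈ 5.98 V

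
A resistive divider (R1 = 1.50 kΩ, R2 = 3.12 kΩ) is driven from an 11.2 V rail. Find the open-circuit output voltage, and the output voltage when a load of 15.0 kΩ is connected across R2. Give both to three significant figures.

Unloaded: 7.56 V; loaded: 7.09 V

Open-circuit: V = 11.2 × 3.12/(1.50 + 3.12) = 7.56 V.
With the load, R2 becomes R2‖R_L = 2.583 kΩ, so V = 11.2 × 2.583/4.083 = 7.09 V.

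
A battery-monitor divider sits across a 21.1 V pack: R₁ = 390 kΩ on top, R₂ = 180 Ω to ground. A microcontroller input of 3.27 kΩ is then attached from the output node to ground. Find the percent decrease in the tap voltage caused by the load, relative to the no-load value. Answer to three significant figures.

The divider's output (Thévenin) resistance is R₁‖R₂ = 179.9 Ω.
Fractional drop under load = R_th/(R_th + R_L) = 179.9 / (179.9 + 3270) = 0.05215.
So the output falls by 5.22 %.

5.22 %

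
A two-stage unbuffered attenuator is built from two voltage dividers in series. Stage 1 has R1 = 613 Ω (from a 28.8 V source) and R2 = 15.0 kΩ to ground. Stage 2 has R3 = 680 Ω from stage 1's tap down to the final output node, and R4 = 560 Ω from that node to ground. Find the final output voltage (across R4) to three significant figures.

V_out ≈ 8.47 V

Stage 2 presents R3+R4 = 1240 Ω as a load on stage 1's tap.
Stage 1's lower leg becomes R2‖(R3+R4) = 1145 Ω, so V_mid = 28.8 × 1145/1758 = 18.76 V.
Stage 2 is itself unloaded: V_out = V_mid × R4/(R3+R4) = 18.76 × 560/1240 = 8.47 V.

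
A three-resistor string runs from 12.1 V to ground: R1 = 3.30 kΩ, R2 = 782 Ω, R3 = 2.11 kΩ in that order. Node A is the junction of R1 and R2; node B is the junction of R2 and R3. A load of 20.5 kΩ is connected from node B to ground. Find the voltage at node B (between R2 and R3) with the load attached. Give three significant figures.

At node B, R3 is in parallel with the load: R3‖R_L = 1913 Ω.
Below node A the resistance is R2 + (R3‖R_L) = 2695 Ω, so V_A = 12.1 × 2695/5995 = 5.440 V.
Then V_B = V_A × (R3‖R_L)/(R2 + R3‖R_L) = 5.440 × 1913/2695 = 3.86 V.

V ≈ 3.86 V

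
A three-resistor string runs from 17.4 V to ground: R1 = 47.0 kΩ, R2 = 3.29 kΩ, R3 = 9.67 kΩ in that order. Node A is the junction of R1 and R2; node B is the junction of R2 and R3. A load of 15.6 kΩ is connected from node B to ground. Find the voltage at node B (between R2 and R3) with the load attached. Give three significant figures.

V ≈ 1.85 V

At node B, R3 is in parallel with the load: R3‖R_L = 5.970 kΩ.
Below node A the resistance is R2 + (R3‖R_L) = 9.260 kΩ, so V_A = 17.4 × 9.260/56.26 = 2.864 V.
Then V_B = V_A × (R3‖R_L)/(R2 + R3‖R_L) = 2.864 × 5.970/9.260 = 1.85 V.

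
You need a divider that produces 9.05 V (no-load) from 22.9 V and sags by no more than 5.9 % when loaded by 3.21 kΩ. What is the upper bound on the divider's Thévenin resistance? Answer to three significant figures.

R_th ≤ 201 Ω

Loading drop = R_th/(R_th + R_L) ≤ 0.0590, so R_th ≤ R_L · ε/(1−ε) = 3.21 kΩ × 0.0590/0.9410 = 201 Ω.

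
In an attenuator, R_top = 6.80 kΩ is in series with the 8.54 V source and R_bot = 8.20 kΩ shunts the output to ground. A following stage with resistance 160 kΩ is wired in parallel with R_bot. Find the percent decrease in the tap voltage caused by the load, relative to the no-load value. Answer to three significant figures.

The divider's output (Thévenin) resistance is R_top‖R_bot = 3.717 kΩ.
Fractional drop under load = R_th/(R_th + R_L) = 3.717 / (3.717 + 160) = 0.02271.
So the output falls by 2.27 %.

2.27 %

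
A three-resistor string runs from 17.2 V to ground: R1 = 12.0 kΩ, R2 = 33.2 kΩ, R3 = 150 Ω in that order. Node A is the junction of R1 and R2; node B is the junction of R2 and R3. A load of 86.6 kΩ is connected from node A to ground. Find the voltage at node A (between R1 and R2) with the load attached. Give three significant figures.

Below node A the series string R2+R3 = 33350 Ω sits in parallel with the 86600 Ω load: 24080 Ω.
V_A = 17.2 × 24080/(12000 + 24080) = 11.5 V.

V ≈ 11.5 V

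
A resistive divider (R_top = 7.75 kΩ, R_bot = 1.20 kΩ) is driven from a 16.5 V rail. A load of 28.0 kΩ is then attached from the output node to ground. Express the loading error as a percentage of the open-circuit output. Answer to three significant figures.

3.58 %

The divider's output (Thévenin) resistance is R_top‖R_bot = 1.039 kΩ.
Fractional drop under load = R_th/(R_th + R_L) = 1.039 / (1.039 + 28.0) = 0.03578.
So the output falls by 3.58 %.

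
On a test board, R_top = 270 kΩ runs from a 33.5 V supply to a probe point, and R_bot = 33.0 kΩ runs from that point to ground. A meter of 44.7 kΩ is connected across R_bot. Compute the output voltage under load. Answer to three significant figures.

The load sits in parallel with R_bot: R_bot‖R_L = (33.0 × 44.7) / (33.0 + 44.7) = 18.98 kΩ.
V_out = 33.5 × 18.98 / (270 + 18.98) = 33.5 × 18.98/289.0 = 2.20 V.

V_out ≈ 2.20 V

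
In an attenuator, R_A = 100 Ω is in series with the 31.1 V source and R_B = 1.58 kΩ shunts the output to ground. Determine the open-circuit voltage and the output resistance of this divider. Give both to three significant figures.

V_th = 29.2 V, R_th = 94.0 Ω

V_th is the open-circuit tap voltage: 31.1 × 1580/(100 + 1580) = 29.2 V.
With the supply zeroed, R_A and R_B appear in parallel from the tap: R_th = R_A‖R_B = (100 × 1580)/1680 = 94.0 Ω.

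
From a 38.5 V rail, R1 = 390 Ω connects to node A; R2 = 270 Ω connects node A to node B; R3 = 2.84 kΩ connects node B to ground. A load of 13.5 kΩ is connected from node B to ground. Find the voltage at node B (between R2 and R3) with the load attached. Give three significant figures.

At node B, R3 is in parallel with the load: R3‖R_L = 2346 Ω.
Below node A the resistance is R2 + (R3‖R_L) = 2616 Ω, so V_A = 38.5 × 2616/3006 = 33.51 V.
Then V_B = V_A × (R3‖R_L)/(R2 + R3‖R_L) = 33.51 × 2346/2616 = 30.0 V.

V ≈ 30.0 V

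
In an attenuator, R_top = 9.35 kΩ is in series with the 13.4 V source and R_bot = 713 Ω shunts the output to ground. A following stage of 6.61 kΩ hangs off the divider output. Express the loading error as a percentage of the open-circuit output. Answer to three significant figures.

The divider's output (Thévenin) resistance is R_top‖R_bot = 662.5 Ω.
Fractional drop under load = R_th/(R_th + R_L) = 662.5 / (662.5 + 6610) = 0.09109.
So the output falls by 9.11 %.

9.11 %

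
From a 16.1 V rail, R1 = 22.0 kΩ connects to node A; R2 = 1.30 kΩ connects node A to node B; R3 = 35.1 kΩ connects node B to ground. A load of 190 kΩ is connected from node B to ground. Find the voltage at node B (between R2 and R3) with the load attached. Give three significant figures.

At node B, R3 is in parallel with the load: R3‖R_L = 29.63 kΩ.
Below node A the resistance is R2 + (R3‖R_L) = 30.93 kΩ, so V_A = 16.1 × 30.93/52.93 = 9.408 V.
Then V_B = V_A × (R3‖R_L)/(R2 + R3‖R_L) = 9.408 × 29.63/30.93 = 9.01 V.

V ≈ 9.01 V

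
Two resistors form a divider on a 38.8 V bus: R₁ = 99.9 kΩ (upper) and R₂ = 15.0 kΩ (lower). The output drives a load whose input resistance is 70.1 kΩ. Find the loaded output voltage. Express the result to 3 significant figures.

V_out ≈ 4.27 V

The load sits in parallel with R₂: R₂‖R_L = (15.0 × 70.1) / (15.0 + 70.1) = 12.36 kΩ.
V_out = 38.8 × 12.36 / (99.9 + 12.36) = 38.8 × 12.36/112.3 = 4.27 V.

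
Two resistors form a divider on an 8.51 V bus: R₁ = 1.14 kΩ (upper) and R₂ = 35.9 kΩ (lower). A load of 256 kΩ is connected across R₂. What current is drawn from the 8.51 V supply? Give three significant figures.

R₂‖R_L = 31.48 kΩ, so the source sees R₁ + R₂‖R_L = 32.62 kΩ.
I = 8.51 V / 32.62 kΩ = 0.261 mA.

I ≈ 0.261 mA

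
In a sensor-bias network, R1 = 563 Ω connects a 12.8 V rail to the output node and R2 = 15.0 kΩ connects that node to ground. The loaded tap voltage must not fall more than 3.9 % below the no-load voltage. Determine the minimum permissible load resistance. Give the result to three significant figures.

R_L(min) ≈ 13.4 kΩ

Output resistance R_th = R1‖R2 = (563 × 15000)/15560 = 542.6 Ω.
The fractional drop is R_th/(R_th + R_L); requiring this ≤ 0.0390 gives R_L ≥ R_th(1/0.0390 − 1) = 542.6 × 24.64 = 13.4 kΩ.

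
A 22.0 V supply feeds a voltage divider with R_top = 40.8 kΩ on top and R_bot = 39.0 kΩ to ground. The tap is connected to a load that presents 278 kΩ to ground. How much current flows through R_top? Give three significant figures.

I ≈ 0.293 mA

R_bot‖R_L = 34.20 kΩ, so the source sees R_top + R_bot‖R_L = 75.00 kΩ.
I = 22.0 V / 75.00 kΩ = 0.293 mA.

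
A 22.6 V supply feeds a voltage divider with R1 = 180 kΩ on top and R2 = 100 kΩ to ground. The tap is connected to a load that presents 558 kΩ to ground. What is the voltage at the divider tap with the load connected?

The load sits in parallel with R2: R2‖R_L = (100 × 558) / (100 + 558) = 84.80 kΩ.
V_out = 22.6 × 84.80 / (180 + 84.80) = 22.6 × 84.80/264.8 = 7.24 V.
(Unloaded it would have been 8.07 V.)

V_out ≈ 7.24 V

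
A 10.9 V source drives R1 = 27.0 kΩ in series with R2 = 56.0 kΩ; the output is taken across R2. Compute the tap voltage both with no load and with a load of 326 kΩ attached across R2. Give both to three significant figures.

Open-circuit: V = 10.9 × 56.0/(27.0 + 56.0) = 7.35 V.
With the load, R2 becomes R2‖R_L = 47.79 kΩ, so V = 10.9 × 47.79/74.79 = 6.97 V.

Unloaded: 7.35 V; loaded: 6.97 V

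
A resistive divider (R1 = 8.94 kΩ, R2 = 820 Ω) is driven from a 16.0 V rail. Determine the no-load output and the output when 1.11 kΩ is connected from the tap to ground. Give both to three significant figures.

Open-circuit: V = 16.0 × 820/(8940 + 820) = 1.34 V.
With the load, R2 becomes R2‖R_L = 471.6 Ω, so V = 16.0 × 471.6/9412 = 0.802 V.

Unloaded: 1.34 V; loaded: 0.802 V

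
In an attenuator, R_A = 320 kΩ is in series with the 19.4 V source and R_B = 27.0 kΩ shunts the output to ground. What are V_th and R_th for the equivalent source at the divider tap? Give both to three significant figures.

V_th is the open-circuit tap voltage: 19.4 × 27.0/(320 + 27.0) = 1.51 V.
With the supply zeroed, R_A and R_B appear in parallel from the tap: R_th = R_A‖R_B = (320 × 27.0)/347.0 = 24.9 kΩ.

V_th = 1.51 V, R_th = 24.9 kΩ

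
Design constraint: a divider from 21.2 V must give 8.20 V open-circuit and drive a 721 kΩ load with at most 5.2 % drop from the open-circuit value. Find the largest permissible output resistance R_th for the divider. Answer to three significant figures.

Loading drop = R_th/(R_th + R_L) ≤ 0.0520, so R_th ≤ R_L · ε/(1−ε) = 721 kΩ × 0.0520/0.9480 = 39.5 kΩ.

R_th ≤ 39.5 kΩ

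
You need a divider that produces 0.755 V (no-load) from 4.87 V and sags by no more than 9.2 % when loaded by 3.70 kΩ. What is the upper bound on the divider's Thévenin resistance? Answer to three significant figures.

Loading drop = R_th/(R_th + R_L) ≤ 0.0920, so R_th ≤ R_L · ε/(1−ε) = 3.70 kΩ × 0.0920/0.9080 = 375 Ω.

R_th ≤ 375 Ω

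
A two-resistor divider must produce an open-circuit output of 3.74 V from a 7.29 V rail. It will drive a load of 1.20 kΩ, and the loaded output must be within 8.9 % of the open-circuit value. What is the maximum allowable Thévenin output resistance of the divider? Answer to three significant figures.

Loading drop = R_th/(R_th + R_L) ≤ 0.0890, so R_th ≤ R_L · ε/(1−ε) = 1.20 kΩ × 0.0890/0.9110 = 117 Ω.
(Any R1, R2 with R2/(R1+R2) = 0.513 and R1‖R2 ≤ 117 Ω will meet the spec.)

R_th ≤ 117 Ω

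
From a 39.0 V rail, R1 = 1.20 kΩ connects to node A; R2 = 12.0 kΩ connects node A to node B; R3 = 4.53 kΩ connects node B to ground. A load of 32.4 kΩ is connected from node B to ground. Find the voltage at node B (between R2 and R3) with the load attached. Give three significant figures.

V ≈ 9.03 V

At node B, R3 is in parallel with the load: R3‖R_L = 3.974 kΩ.
Below node A the resistance is R2 + (R3‖R_L) = 15.97 kΩ, so V_A = 39.0 × 15.97/17.17 = 36.28 V.
Then V_B = V_A × (R3‖R_L)/(R2 + R3‖R_L) = 36.28 × 3.974/15.97 = 9.03 V.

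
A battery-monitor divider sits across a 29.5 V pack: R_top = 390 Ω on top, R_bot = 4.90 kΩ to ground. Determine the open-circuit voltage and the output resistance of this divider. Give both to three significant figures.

V_th = 27.3 V, R_th = 361 Ω

V_th is the open-circuit tap voltage: 29.5 × 4900/(390 + 4900) = 27.3 V.
With the supply zeroed, R_top and R_bot appear in parallel from the tap: R_th = R_top‖R_bot = (390 × 4900)/5290 = 361 Ω.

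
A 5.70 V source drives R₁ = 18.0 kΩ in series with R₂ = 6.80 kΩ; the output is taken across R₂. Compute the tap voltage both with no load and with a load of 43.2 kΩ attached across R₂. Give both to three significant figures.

Open-circuit: V = 5.70 × 6.80/(18.0 + 6.80) = 1.56 V.
With the load, R₂ becomes R₂‖R_L = 5.875 kΩ, so V = 5.70 × 5.875/23.88 = 1.40 V.

Unloaded: 1.56 V; loaded: 1.40 V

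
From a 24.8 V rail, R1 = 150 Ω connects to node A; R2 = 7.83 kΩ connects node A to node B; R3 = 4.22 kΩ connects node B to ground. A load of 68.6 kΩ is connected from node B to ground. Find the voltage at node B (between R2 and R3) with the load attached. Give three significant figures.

At node B, R3 is in parallel with the load: R3‖R_L = 3975 Ω.
Below node A the resistance is R2 + (R3‖R_L) = 11810 Ω, so V_A = 24.8 × 11810/11960 = 24.49 V.
Then V_B = V_A × (R3‖R_L)/(R2 + R3‖R_L) = 24.49 × 3975/11810 = 8.25 V.

V ≈ 8.25 V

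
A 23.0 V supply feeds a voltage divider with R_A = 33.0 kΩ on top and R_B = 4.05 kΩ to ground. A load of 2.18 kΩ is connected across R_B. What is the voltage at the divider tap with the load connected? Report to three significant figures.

The load sits in parallel with R_B: R_B‖R_L = (4.05 × 2.18) / (4.05 + 2.18) = 1.417 kΩ.
V_out = 23.0 × 1.417 / (33.0 + 1.417) = 23.0 × 1.417/34.42 = 0.947 V.

V_out ≈ 0.947 V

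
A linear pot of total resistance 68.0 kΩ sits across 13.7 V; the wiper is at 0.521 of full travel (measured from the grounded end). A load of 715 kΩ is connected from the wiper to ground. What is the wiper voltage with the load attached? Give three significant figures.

The wiper splits the pot into (1−α)R = 32.57 kΩ above and αR = 35.43 kΩ below.
Lower section ‖ load = 33.76 kΩ.
V_wiper = 13.7 × 33.76/(32.57 + 33.76) = 6.97 V.

V ≈ 6.97 V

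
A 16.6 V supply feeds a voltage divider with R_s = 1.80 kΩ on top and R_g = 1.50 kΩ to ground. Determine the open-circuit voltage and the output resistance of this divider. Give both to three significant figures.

V_th = 7.55 V, R_th = 818 Ω

V_th is the open-circuit tap voltage: 16.6 × 1.50/(1.80 + 1.50) = 7.55 V.
With the supply zeroed, R_s and R_g appear in parallel from the tap: R_th = R_s‖R_g = (1.80 × 1.50)/3.300 = 818 Ω.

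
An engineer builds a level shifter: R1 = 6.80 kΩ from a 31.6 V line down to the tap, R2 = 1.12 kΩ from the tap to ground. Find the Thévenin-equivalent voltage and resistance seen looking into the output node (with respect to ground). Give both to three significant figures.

V_th = 4.47 V, R_th = 962 Ω

V_th is the open-circuit tap voltage: 31.6 × 1.12/(6.80 + 1.12) = 4.47 V.
With the supply zeroed, R1 and R2 appear in parallel from the tap: R_th = R1‖R2 = (6.80 × 1.12)/7.920 = 962 Ω.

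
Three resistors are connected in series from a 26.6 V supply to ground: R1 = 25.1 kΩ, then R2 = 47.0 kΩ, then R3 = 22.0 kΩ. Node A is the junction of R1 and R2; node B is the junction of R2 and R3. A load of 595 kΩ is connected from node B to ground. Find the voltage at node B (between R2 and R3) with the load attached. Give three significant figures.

V ≈ 6.05 V

At node B, R3 is in parallel with the load: R3‖R_L = 21.22 kΩ.
Below node A the resistance is R2 + (R3‖R_L) = 68.22 kΩ, so V_A = 26.6 × 68.22/93.32 = 19.45 V.
Then V_B = V_A × (R3‖R_L)/(R2 + R3‖R_L) = 19.45 × 21.22/68.22 = 6.05 V.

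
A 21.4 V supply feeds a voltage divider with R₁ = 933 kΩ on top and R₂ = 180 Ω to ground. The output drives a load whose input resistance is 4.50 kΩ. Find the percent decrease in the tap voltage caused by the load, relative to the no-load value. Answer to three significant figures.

The divider's output (Thévenin) resistance is R₁‖R₂ = 180.0 Ω.
Fractional drop under load = R_th/(R_th + R_L) = 180.0 / (180.0 + 4500) = 0.03845.
So the output falls by 3.85 %.

3.85 %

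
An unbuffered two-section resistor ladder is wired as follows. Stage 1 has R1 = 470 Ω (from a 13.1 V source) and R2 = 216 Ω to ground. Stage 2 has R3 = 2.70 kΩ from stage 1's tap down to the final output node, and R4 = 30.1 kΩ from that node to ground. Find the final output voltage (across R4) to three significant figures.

Stage 2 presents R3+R4 = 32800 Ω as a load on stage 1's tap.
Stage 1's lower leg becomes R2‖(R3+R4) = 214.6 Ω, so V_mid = 13.1 × 214.6/684.6 = 4.106 V.
Stage 2 is itself unloaded: V_out = V_mid × R4/(R3+R4) = 4.106 × 30100/32800 = 3.77 V.

V_out ≈ 3.77 V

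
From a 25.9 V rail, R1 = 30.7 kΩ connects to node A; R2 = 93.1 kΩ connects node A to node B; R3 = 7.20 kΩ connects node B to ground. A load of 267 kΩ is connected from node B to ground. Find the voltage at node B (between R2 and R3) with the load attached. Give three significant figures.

At node B, R3 is in parallel with the load: R3‖R_L = 7.011 kΩ.
Below node A the resistance is R2 + (R3‖R_L) = 100.1 kΩ, so V_A = 25.9 × 100.1/130.8 = 19.82 V.
Then V_B = V_A × (R3‖R_L)/(R2 + R3‖R_L) = 19.82 × 7.011/100.1 = 1.39 V.

V ≈ 1.39 V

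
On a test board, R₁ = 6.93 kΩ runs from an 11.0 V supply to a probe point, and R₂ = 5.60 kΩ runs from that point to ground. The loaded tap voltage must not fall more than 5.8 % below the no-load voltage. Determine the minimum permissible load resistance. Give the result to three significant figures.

Output resistance R_th = R₁‖R₂ = (6.93 × 5.60)/12.53 = 3.097 kΩ.
The fractional drop is R_th/(R_th + R_L); requiring this ≤ 0.0580 gives R_L ≥ R_th(1/0.0580 − 1) = 3.097 × 16.24 = 50.3 kΩ.

R_L(min) ≈ 50.3 kΩ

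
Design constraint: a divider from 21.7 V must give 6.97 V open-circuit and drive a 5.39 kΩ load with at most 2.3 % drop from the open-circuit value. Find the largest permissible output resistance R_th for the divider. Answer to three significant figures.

Loading drop = R_th/(R_th + R_L) ≤ 0.0230, so R_th ≤ R_L · ε/(1−ε) = 5.39 kΩ × 0.0230/0.9770 = 127 Ω.
(Any R1, R2 with R2/(R1+R2) = 0.321 and R1‖R2 ≤ 127 Ω will meet the spec.)

R_th ≤ 127 Ω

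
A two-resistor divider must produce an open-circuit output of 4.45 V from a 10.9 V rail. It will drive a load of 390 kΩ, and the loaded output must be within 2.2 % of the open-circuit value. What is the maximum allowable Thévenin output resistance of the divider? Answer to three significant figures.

R_th ≤ 8.77 kΩ

Loading drop = R_th/(R_th + R_L) ≤ 0.0220, so R_th ≤ R_L · ε/(1−ε) = 390 kΩ × 0.0220/0.9780 = 8.77 kΩ.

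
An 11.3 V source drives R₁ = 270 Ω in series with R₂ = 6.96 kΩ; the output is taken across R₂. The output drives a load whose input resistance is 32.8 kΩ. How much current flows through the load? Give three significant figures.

R₂‖R_L = 5742 Ω; V_out = 11.3 × 5742/6012 = 10.79 V.
I_L = V_out / R_L = 10.79 / 32.8 kΩ = 0.329 mA.

I_L ≈ 0.329 mA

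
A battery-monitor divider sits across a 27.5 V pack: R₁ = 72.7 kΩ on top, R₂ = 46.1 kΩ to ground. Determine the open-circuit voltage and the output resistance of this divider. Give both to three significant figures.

V_th = 10.7 V, R_th = 28.2 kΩ

V_th is the open-circuit tap voltage: 27.5 × 46.1/(72.7 + 46.1) = 10.7 V.
With the supply zeroed, R₁ and R₂ appear in parallel from the tap: R_th = R₁‖R₂ = (72.7 × 46.1)/118.8 = 28.2 kΩ.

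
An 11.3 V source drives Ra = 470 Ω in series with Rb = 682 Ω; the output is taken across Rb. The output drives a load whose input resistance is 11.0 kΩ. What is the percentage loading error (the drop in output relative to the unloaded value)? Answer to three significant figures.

2.47 %

The divider's output (Thévenin) resistance is Ra‖Rb = 278.2 Ω.
Fractional drop under load = R_th/(R_th + R_L) = 278.2 / (278.2 + 11000) = 0.02467.
So the output falls by 2.47 %.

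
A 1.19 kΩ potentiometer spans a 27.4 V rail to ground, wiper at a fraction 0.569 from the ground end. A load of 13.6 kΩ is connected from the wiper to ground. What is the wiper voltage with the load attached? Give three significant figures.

V ≈ 15.3 V

The wiper splits the pot into (1−α)R = 512.9 Ω above and αR = 677.1 Ω below.
Lower section ‖ load = 645.0 Ω.
V_wiper = 27.4 × 645.0/(512.9 + 645.0) = 15.3 V.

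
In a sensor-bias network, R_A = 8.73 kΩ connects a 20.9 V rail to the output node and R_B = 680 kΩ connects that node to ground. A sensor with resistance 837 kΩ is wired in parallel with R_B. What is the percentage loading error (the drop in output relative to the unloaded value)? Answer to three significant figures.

1.02 %

The divider's output (Thévenin) resistance is R_A‖R_B = 8.619 kΩ.
Fractional drop under load = R_th/(R_th + R_L) = 8.619 / (8.619 + 837) = 0.01019.
So the output falls by 1.02 %.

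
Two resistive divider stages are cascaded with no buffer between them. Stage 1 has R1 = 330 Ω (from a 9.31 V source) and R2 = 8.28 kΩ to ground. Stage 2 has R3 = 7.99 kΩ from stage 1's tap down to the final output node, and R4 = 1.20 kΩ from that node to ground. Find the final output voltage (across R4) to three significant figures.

Stage 2 presents R3+R4 = 9190 Ω as a load on stage 1's tap.
Stage 1's lower leg becomes R2‖(R3+R4) = 4356 Ω, so V_mid = 9.31 × 4356/4686 = 8.654 V.
Stage 2 is itself unloaded: V_out = V_mid × R4/(R3+R4) = 8.654 × 1200/9190 = 1.13 V.

V_out ≈ 1.13 V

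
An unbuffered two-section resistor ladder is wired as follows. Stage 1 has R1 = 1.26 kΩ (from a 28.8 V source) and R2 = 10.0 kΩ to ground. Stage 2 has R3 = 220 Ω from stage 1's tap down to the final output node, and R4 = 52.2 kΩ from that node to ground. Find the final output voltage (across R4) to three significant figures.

Stage 2 presents R3+R4 = 52420 Ω as a load on stage 1's tap.
Stage 1's lower leg becomes R2‖(R3+R4) = 8398 Ω, so V_mid = 28.8 × 8398/9658 = 25.04 V.
Stage 2 is itself unloaded: V_out = V_mid × R4/(R3+R4) = 25.04 × 52200/52420 = 24.9 V.

V_out ≈ 24.9 V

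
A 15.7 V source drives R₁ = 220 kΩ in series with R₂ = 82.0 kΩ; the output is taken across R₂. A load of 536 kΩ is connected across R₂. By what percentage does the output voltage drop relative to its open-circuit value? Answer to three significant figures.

The divider's output (Thévenin) resistance is R₁‖R₂ = 59.74 kΩ.
Fractional drop under load = R_th/(R_th + R_L) = 59.74 / (59.74 + 536) = 0.1003.
So the output falls by 10.0 %.

10.0 %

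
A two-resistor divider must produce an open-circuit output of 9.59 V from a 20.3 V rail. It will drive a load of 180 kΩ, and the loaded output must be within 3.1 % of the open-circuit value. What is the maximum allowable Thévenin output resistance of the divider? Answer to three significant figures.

R_th ≤ 5.76 kΩ

Loading drop = R_th/(R_th + R_L) ≤ 0.0310, so R_th ≤ R_L · ε/(1−ε) = 180 kΩ × 0.0310/0.9690 = 5.76 kΩ.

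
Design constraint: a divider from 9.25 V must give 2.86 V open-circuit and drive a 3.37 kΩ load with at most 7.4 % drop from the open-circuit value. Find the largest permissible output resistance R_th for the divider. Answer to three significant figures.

R_th ≤ 269 Ω

Loading drop = R_th/(R_th + R_L) ≤ 0.0740, so R_th ≤ R_L · ε/(1−ε) = 3.37 kΩ × 0.0740/0.9260 = 269 Ω.
(Any R1, R2 with R2/(R1+R2) = 0.309 and R1‖R2 ≤ 269 Ω will meet the spec.)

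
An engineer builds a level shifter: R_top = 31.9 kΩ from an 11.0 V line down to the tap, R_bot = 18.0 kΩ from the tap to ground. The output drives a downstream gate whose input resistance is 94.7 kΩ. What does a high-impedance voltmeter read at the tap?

V_out ≈ 3.54 V

The load sits in parallel with R_bot: R_bot‖R_L = (18.0 × 94.7) / (18.0 + 94.7) = 15.13 kΩ.
V_out = 11.0 × 15.13 / (31.9 + 15.13) = 11.0 × 15.13/47.03 = 3.54 V.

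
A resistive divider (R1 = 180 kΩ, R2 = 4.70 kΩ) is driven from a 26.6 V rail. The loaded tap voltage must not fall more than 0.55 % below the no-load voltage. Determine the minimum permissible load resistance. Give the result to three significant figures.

R_L(min) ≈ 828 kΩ

Output resistance R_th = R1‖R2 = (180 × 4.70)/184.7 = 4.580 kΩ.
The fractional drop is R_th/(R_th + R_L); requiring this ≤ 0.00550 gives R_L ≥ R_th(1/0.00550 − 1) = 4.580 × 180.8 = 828 kΩ.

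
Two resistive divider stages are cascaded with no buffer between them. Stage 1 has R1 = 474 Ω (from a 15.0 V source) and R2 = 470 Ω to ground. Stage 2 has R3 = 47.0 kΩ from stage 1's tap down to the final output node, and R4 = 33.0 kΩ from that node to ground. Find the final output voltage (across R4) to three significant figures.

V_out ≈ 3.07 V

Stage 2 presents R3+R4 = 80000 Ω as a load on stage 1's tap.
Stage 1's lower leg becomes R2‖(R3+R4) = 467.3 Ω, so V_mid = 15.0 × 467.3/941.3 = 7.446 V.
Stage 2 is itself unloaded: V_out = V_mid × R4/(R3+R4) = 7.446 × 33000/80000 = 3.07 V.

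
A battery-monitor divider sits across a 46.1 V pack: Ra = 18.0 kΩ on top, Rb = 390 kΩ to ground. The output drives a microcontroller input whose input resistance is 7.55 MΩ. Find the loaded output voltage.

V_out ≈ 44.0 V

The load sits in parallel with Rb: Rb‖R_L = (390 × 7550) / (390 + 7550) = 370.8 kΩ.
V_out = 46.1 × 370.8 / (18.0 + 370.8) = 46.1 × 370.8/388.8 = 44.0 V.
(Unloaded it would have been 44.1 V.)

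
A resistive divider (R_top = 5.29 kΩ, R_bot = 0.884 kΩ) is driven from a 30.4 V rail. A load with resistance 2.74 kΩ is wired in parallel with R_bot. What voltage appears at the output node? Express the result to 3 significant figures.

V_out ≈ 3.41 V

The load sits in parallel with R_bot: R_bot‖R_L = (884 × 2740) / (884 + 2740) = 668.4 Ω.
V_out = 30.4 × 668.4 / (5290 + 668.4) = 30.4 × 668.4/5958 = 3.41 V.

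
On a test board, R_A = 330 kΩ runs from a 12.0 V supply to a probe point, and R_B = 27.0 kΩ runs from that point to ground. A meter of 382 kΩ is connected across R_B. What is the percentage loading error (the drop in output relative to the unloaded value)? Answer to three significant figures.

The divider's output (Thévenin) resistance is R_A‖R_B = 24.96 kΩ.
Fractional drop under load = R_th/(R_th + R_L) = 24.96 / (24.96 + 382) = 0.06133.
So the output falls by 6.13 %.

6.13 %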